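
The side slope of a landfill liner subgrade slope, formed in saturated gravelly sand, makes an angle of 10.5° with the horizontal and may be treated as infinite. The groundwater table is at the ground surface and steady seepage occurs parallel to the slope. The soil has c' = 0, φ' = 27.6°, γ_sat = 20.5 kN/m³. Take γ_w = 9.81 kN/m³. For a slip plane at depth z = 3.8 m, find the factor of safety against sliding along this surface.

With seepage parallel to the slope and the water table at the surface, the effective normal stress on the slip plane uses the buoyant unit weight γ' = γ_sat − γ_w while the driving shear stress uses γ_sat:
FS = [c' + γ' z cos²β tanφ'] / [γ_sat z sinβ cosβ]
(For c' = 0 this reduces to FS = (γ'/γ_sat)·tanφ'/tanβ.)
γ' = 20.5 − 9.81 = 10.69 kN/m³
Numerator = 0.0 + 10.69·3.8·cos²10.5°·tan27.6° = 0.0 + 10.69·3.8·0.9668·0.5228 = 20.531 kPa
Denominator = 20.5·3.8·sin10.5°·cos10.5° = 20.5·3.8·0.1822·0.9833 = 13.958 kPa
FS = 20.531 / 13.958 = 1.471

FS = 1.47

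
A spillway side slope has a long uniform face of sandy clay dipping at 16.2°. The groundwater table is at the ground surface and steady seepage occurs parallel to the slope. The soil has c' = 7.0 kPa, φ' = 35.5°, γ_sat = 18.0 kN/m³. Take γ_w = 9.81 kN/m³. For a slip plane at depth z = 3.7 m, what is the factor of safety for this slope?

FS = 1.51

With seepage parallel to the slope and the water table at the surface, the effective normal stress on the slip plane uses the buoyant unit weight γ' = γ_sat − γ_w while the driving shear stress uses γ_sat:
FS = [c' + γ' z cos²β tanφ'] / [γ_sat z sinβ cosβ]
γ' = 18.0 − 9.81 = 8.19 kN/m³
Numerator = 7.0 + 8.19·3.7·cos²16.2°·tan35.5° = 7.0 + 8.19·3.7·0.9222·0.7133 = 26.933 kPa
Denominator = 18.0·3.7·sin16.2°·cos16.2° = 18.0·3.7·0.2790·0.9603 = 17.843 kPa
FS = 26.933 / 17.843 = 1.509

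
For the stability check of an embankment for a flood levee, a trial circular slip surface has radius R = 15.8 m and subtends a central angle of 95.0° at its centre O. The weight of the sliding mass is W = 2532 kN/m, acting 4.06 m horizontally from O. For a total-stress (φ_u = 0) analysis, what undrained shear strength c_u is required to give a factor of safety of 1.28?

FS = c_u·L_a·R / (W·d), so c_u = FS·W·d / (L_a·R).
Arc length L_a = R·θ = 15.8·(95.0°·π/180) = 15.8·1.6581 = 26.20 m
c_u = 1.28·2532·4.06 / (26.20·15.8) = 13158.3 / 413.92 = 31.79 kPa

c_u = 31.8 kPa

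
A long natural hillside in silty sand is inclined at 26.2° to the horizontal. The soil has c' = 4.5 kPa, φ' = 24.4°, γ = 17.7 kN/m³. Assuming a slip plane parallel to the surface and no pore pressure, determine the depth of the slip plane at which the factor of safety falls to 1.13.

z = 3.08 m

Setting FS = 1.13 in FS = [c' + γz cos²β tanφ'] / [γz sinβ cosβ] and solving for z:
z = c' / [γ cosβ (FS·sinβ − cosβ·tanφ')]
  = 4.5 / [17.7·cos26.2°·(1.13·sin26.2° − cos26.2°·tan24.4°)]
  = 4.5 / [17.7·0.8973·(1.13·0.4415 − 0.8973·0.4536)]
  = 4.5 / 1.4593 = 3.084 m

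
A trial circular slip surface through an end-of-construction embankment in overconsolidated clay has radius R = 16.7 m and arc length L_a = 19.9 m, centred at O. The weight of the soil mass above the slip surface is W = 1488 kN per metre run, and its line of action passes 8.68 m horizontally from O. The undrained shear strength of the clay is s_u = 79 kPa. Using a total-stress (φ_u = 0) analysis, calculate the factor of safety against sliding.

Taking moments about the centre O, the resisting moment is provided by the undrained shear strength acting along the arc:
M_R = s_u·L_a·R = 79·19.90·16.7 = 26254.1 kN·m/m
M_D = W·d = 1488·8.68 = 12915.8 kN·m/m
FS = M_R / M_D = 26254.1 / 12915.8 = 2.033

FS = 2.03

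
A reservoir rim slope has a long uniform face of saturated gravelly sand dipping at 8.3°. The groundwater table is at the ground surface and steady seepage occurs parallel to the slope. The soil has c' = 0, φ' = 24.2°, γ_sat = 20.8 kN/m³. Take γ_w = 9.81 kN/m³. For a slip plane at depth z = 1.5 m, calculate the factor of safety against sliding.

With seepage parallel to the slope and the water table at the surface, the effective normal stress on the slip plane uses the buoyant unit weight γ' = γ_sat − γ_w while the driving shear stress uses γ_sat:
FS = [c' + γ' z cos²β tanφ'] / [γ_sat z sinβ cosβ]
(For c' = 0 this reduces to FS = (γ'/γ_sat)·tanφ'/tanβ.)
γ' = 20.8 − 9.81 = 10.99 kN/m³
Numerator = 0.0 + 10.99·1.5·cos²8.3°·tan24.2° = 0.0 + 10.99·1.5·0.9792·0.4494 = 7.254 kPa
Denominator = 20.8·1.5·sin8.3°·cos8.3° = 20.8·1.5·0.1444·0.9895 = 4.457 kPa
FS = 7.254 / 4.457 = 1.628

FS = 1.63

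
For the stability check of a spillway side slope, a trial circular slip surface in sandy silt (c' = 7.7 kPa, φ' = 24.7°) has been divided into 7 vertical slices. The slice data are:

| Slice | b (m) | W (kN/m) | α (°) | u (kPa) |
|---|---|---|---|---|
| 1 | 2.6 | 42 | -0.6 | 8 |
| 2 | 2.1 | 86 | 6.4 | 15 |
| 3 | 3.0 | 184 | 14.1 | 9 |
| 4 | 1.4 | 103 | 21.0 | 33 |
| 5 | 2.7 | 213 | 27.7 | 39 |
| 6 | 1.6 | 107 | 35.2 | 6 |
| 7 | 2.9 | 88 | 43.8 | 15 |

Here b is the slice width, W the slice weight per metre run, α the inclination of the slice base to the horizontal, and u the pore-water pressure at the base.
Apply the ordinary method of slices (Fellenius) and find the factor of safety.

FS = 1.07

Ordinary method of slices: FS = Σ[c'·Δl_i + (W_i cosα_i − u_i·Δl_i)·tanφ'] / Σ W_i sinα_i, with Δl_i = b_i / cosα_i.
Slice 1: Δl = 2.6/cos(-0.6°) = 2.600 m; N'_1 = 42·cos(-0.6°) − 8·2.600 = 21.2; c'Δl = 20.02; W sinα = -0.4
Slice 2: Δl = 2.1/cos6.4° = 2.113 m; N'_2 = 86·cos6.4° − 15·2.113 = 53.8; c'Δl = 16.27; W sinα = 9.6
Slice 3: Δl = 3.0/cos14.1° = 3.093 m; N'_3 = 184·cos14.1° − 9·3.093 = 150.6; c'Δl = 23.82; W sinα = 44.8
Slice 4: Δl = 1.4/cos21.0° = 1.500 m; N'_4 = 103·cos21.0° − 33·1.500 = 46.7; c'Δl = 11.55; W sinα = 36.9
Slice 5: Δl = 2.7/cos27.7° = 3.049 m; N'_5 = 213·cos27.7° − 39·3.049 = 69.7; c'Δl = 23.48; W sinα = 99.0
Slice 6: Δl = 1.6/cos35.2° = 1.958 m; N'_6 = 107·cos35.2° − 6·1.958 = 75.7; c'Δl = 15.08; W sinα = 61.7
Slice 7: Δl = 2.9/cos43.8° = 4.018 m; N'_7 = 88·cos43.8° − 15·4.018 = 3.2; c'Δl = 30.94; W sinα = 60.9
Σc'Δl = 141.2 kN/m; ΣN' = 420.8 kN/m; ΣW sinα = 312.5 kN/m
Resisting = 141.2 + 420.8·tan24.7° = 141.2 + 193.6 = 334.7 kN/m
FS = 334.7 / 312.5 = 1.071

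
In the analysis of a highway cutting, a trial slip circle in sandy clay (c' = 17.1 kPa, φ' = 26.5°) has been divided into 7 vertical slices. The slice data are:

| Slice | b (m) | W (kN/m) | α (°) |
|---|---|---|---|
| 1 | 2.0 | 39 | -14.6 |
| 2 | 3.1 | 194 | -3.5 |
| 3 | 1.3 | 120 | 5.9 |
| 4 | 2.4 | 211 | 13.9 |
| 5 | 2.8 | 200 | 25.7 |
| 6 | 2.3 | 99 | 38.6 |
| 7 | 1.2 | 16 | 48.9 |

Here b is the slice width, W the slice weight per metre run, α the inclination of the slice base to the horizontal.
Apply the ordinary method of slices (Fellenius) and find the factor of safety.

FS = 3.46

Ordinary method of slices: FS = Σ[c'·Δl_i + (W_i cosα_i)·tanφ'] / Σ W_i sinα_i, with Δl_i = b_i / cosα_i.
Slice 1: Δl = 2.0/cos(-14.6°) = 2.067 m; N'_1 = 39·cos(-14.6°) = 37.7; c'Δl = 35.34; W sinα = -9.8
Slice 2: Δl = 3.1/cos(-3.5°) = 3.106 m; N'_2 = 194·cos(-3.5°) = 193.6; c'Δl = 53.11; W sinα = -11.8
Slice 3: Δl = 1.3/cos5.9° = 1.307 m; N'_3 = 120·cos5.9° = 119.4; c'Δl = 22.35; W sinα = 12.3
Slice 4: Δl = 2.4/cos13.9° = 2.472 m; N'_4 = 211·cos13.9° = 204.8; c'Δl = 42.28; W sinα = 50.7
Slice 5: Δl = 2.8/cos25.7° = 3.107 m; N'_5 = 200·cos25.7° = 180.2; c'Δl = 53.14; W sinα = 86.7
Slice 6: Δl = 2.3/cos38.6° = 2.943 m; N'_6 = 99·cos38.6° = 77.4; c'Δl = 50.32; W sinα = 61.8
Slice 7: Δl = 1.2/cos48.9° = 1.825 m; N'_7 = 16·cos48.9° = 10.5; c'Δl = 31.22; W sinα = 12.1
Σc'Δl = 287.8 kN/m; ΣN' = 823.7 kN/m; ΣW sinα = 201.9 kN/m
Resisting = 287.8 + 823.7·tan26.5° = 287.8 + 410.7 = 698.4 kN/m
FS = 698.4 / 201.9 = 3.459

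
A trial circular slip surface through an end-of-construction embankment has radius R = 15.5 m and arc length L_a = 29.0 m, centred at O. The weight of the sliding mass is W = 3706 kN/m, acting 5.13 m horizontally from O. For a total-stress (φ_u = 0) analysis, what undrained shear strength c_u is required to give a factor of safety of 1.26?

c_u = 53.3 kPa

FS = c_u·L_a·R / (W·d), so c_u = FS·W·d / (L_a·R).
c_u = 1.26·3706·5.13 / (29.00·15.5) = 23954.8 / 449.50 = 53.29 kPa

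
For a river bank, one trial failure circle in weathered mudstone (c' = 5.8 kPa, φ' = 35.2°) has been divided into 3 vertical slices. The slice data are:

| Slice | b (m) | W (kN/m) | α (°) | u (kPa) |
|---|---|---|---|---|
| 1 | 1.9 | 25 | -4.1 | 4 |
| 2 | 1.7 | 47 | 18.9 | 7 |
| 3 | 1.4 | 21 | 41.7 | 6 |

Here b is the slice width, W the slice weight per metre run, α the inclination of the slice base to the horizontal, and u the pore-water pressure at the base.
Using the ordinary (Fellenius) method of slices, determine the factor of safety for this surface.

Ordinary method of slices: FS = Σ[c'·Δl_i + (W_i cosα_i − u_i·Δl_i)·tanφ'] / Σ W_i sinα_i, with Δl_i = b_i / cosα_i.
Slice 1: Δl = 1.9/cos(-4.1°) = 1.905 m; N'_1 = 25·cos(-4.1°) − 4·1.905 = 17.3; c'Δl = 11.05; W sinα = -1.8
Slice 2: Δl = 1.7/cos18.9° = 1.797 m; N'_2 = 47·cos18.9° − 7·1.797 = 31.9; c'Δl = 10.42; W sinα = 15.2
Slice 3: Δl = 1.4/cos41.7° = 1.875 m; N'_3 = 21·cos41.7° − 6·1.875 = 4.4; c'Δl = 10.88; W sinα = 14.0
Σc'Δl = 32.3 kN/m; ΣN' = 53.6 kN/m; ΣW sinα = 27.4 kN/m
Resisting = 32.3 + 53.6·tan35.2° = 32.3 + 37.8 = 70.2 kN/m
FS = 70.2 / 27.4 = 2.561

FS = 2.56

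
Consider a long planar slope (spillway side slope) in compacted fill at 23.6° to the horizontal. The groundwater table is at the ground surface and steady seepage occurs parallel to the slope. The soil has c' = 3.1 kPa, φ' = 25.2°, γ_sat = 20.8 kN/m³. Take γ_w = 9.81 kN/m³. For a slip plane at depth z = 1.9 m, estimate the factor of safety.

With seepage parallel to the slope and the water table at the surface, the effective normal stress on the slip plane uses the buoyant unit weight γ' = γ_sat − γ_w while the driving shear stress uses γ_sat:
FS = [c' + γ' z cos²β tanφ'] / [γ_sat z sinβ cosβ]
γ' = 20.8 − 9.81 = 10.99 kN/m³
Numerator = 3.1 + 10.99·1.9·cos²23.6°·tan25.2° = 3.1 + 10.99·1.9·0.8397·0.4706 = 11.351 kPa
Denominator = 20.8·1.9·sin23.6°·cos23.6° = 20.8·1.9·0.4003·0.9164 = 14.499 kPa
FS = 11.351 / 14.499 = 0.783

FS = 0.78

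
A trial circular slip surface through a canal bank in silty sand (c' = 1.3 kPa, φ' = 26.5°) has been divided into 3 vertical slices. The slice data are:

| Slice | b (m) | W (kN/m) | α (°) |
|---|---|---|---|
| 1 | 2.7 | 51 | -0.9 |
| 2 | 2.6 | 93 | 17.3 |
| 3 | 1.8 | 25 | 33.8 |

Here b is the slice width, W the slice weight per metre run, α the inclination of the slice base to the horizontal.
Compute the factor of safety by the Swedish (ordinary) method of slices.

FS = 2.21

Ordinary method of slices: FS = Σ[c'·Δl_i + (W_i cosα_i)·tanφ'] / Σ W_i sinα_i, with Δl_i = b_i / cosα_i.
Slice 1: Δl = 2.7/cos(-0.9°) = 2.700 m; N'_1 = 51·cos(-0.9°) = 51.0; c'Δl = 3.51; W sinα = -0.8
Slice 2: Δl = 2.6/cos17.3° = 2.723 m; N'_2 = 93·cos17.3° = 88.8; c'Δl = 3.54; W sinα = 27.7
Slice 3: Δl = 1.8/cos33.8° = 2.166 m; N'_3 = 25·cos33.8° = 20.8; c'Δl = 2.82; W sinα = 13.9
Σc'Δl = 9.9 kN/m; ΣN' = 160.6 kN/m; ΣW sinα = 40.8 kN/m
Resisting = 9.9 + 160.6·tan26.5° = 9.9 + 80.1 = 89.9 kN/m
FS = 89.9 / 40.8 = 2.206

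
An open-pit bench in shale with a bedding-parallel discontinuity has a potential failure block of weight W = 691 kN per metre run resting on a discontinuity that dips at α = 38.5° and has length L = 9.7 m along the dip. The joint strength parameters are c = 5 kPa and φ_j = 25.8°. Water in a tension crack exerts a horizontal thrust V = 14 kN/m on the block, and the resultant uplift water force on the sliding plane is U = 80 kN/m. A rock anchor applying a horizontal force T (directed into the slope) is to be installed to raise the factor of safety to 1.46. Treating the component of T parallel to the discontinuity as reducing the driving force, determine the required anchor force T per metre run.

T = 261 kN/m

Resolving forces along and normal to the sliding plane, with the horizontal anchor force T adding T·sinα to the effective normal force and T·cosα acting up the plane against the driving force:
FS = [cL + (W cosα − U − V sinα + T sinα) tanφ_j] / [W sinα + V cosα − T cosα]
Without the anchor: N' = 452.1 kN/m, driving T_d = 441.1 kN/m, resisting R = 5·9.7 + 452.1·tan25.8° = 267.0 kN/m, FS = 0.61.
Setting FS = 1.46 and solving for T:
1.46·(441.1 − T cos38.5°) = 267.0 + T sin38.5°·tan25.8°
T·(sin38.5°·tan25.8° + 1.46·cos38.5°) = 1.46·441.1 − 267.0
T·(0.6225·0.4834 + 1.46·0.7826) = 644.0 − 267.0 = 377.0
T·1.4435 = 377.0
T = 261.2 kN/m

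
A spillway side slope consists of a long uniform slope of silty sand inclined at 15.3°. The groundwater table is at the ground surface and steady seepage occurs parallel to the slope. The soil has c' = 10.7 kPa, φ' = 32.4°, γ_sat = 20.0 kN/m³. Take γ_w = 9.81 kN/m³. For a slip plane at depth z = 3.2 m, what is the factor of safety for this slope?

With seepage parallel to the slope and the water table at the surface, the effective normal stress on the slip plane uses the buoyant unit weight γ' = γ_sat − γ_w while the driving shear stress uses γ_sat:
FS = [c' + γ' z cos²β tanφ'] / [γ_sat z sinβ cosβ]
γ' = 20.0 − 9.81 = 10.19 kN/m³
Numerator = 10.7 + 10.19·3.2·cos²15.3°·tan32.4° = 10.7 + 10.19·3.2·0.9304·0.6346 = 29.953 kPa
Denominator = 20.0·3.2·sin15.3°·cos15.3° = 20.0·3.2·0.2639·0.9646 = 16.289 kPa
FS = 29.953 / 16.289 = 1.839

FS = 1.84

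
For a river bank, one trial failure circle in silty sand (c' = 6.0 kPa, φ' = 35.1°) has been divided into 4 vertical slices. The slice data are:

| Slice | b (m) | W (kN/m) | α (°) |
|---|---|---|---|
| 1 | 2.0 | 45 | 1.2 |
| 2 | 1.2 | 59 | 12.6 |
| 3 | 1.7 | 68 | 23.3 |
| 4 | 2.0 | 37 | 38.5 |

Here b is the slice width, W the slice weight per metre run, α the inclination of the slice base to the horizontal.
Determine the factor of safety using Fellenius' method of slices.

FS = 2.86

Ordinary method of slices: FS = Σ[c'·Δl_i + (W_i cosα_i)·tanφ'] / Σ W_i sinα_i, with Δl_i = b_i / cosα_i.
Slice 1: Δl = 2.0/cos1.2° = 2.000 m; N'_1 = 45·cos1.2° = 45.0; c'Δl = 12.00; W sinα = 0.9
Slice 2: Δl = 1.2/cos12.6° = 1.230 m; N'_2 = 59·cos12.6° = 57.6; c'Δl = 7.38; W sinα = 12.9
Slice 3: Δl = 1.7/cos23.3° = 1.851 m; N'_3 = 68·cos23.3° = 62.5; c'Δl = 11.11; W sinα = 26.9
Slice 4: Δl = 2.0/cos38.5° = 2.556 m; N'_4 = 37·cos38.5° = 29.0; c'Δl = 15.33; W sinα = 23.0
Σc'Δl = 45.8 kN/m; ΣN' = 194.0 kN/m; ΣW sinα = 63.7 kN/m
Resisting = 45.8 + 194.0·tan35.1° = 45.8 + 136.3 = 182.2 kN/m
FS = 182.2 / 63.7 = 2.858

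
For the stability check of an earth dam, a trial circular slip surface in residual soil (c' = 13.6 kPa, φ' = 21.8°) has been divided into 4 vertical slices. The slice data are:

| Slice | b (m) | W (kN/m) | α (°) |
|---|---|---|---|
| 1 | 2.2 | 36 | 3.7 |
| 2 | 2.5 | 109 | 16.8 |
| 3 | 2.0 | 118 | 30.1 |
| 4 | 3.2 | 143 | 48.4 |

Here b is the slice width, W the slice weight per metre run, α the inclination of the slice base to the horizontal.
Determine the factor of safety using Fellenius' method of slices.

FS = 1.49

Ordinary method of slices: FS = Σ[c'·Δl_i + (W_i cosα_i)·tanφ'] / Σ W_i sinα_i, with Δl_i = b_i / cosα_i.
Slice 1: Δl = 2.2/cos3.7° = 2.205 m; N'_1 = 36·cos3.7° = 35.9; c'Δl = 29.98; W sinα = 2.3
Slice 2: Δl = 2.5/cos16.8° = 2.611 m; N'_2 = 109·cos16.8° = 104.3; c'Δl = 35.52; W sinα = 31.5
Slice 3: Δl = 2.0/cos30.1° = 2.312 m; N'_3 = 118·cos30.1° = 102.1; c'Δl = 31.44; W sinα = 59.2
Slice 4: Δl = 3.2/cos48.4° = 4.820 m; N'_4 = 143·cos48.4° = 94.9; c'Δl = 65.55; W sinα = 106.9
Σc'Δl = 162.5 kN/m; ΣN' = 337.3 kN/m; ΣW sinα = 199.9 kN/m
Resisting = 162.5 + 337.3·tan21.8° = 162.5 + 134.9 = 297.4 kN/m
FS = 297.4 / 199.9 = 1.487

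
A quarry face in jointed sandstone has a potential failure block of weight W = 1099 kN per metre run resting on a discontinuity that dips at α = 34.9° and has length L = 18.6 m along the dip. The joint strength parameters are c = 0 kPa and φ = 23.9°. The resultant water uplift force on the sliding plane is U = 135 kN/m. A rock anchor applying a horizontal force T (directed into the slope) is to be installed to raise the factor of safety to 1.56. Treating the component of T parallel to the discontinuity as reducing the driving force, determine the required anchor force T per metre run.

Resolving forces along and normal to the sliding plane, with the horizontal anchor force T adding T·sinα to the effective normal force and T·cosα acting up the plane against the driving force:
FS = [cL + (W cosα − U + T sinα) tanφ] / [W sinα − T cosα]
Without the anchor: N' = 766.3 kN/m, driving T_d = 628.8 kN/m, resisting R = 0·18.6 + 766.3·tan23.9° = 339.6 kN/m, FS = 0.54.
Setting FS = 1.56 and solving for T:
1.56·(628.8 − T cos34.9°) = 339.6 + T sin34.9°·tan23.9°
T·(sin34.9°·tan23.9° + 1.56·cos34.9°) = 1.56·628.8 − 339.6
T·(0.5721·0.4431 + 1.56·0.8202) = 980.9 − 339.6 = 641.3
T·1.5330 = 641.3
T = 418.3 kN/m

T = 418 kN/m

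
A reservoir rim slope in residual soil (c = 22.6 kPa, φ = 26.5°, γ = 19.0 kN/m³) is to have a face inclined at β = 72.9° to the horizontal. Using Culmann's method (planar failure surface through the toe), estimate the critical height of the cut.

H_c = 13.11 m

Culmann's analysis gives the critical failure plane at α_cr = (β + φ)/2 = (72.9 + 26.5)/2 = 49.7°, and the critical height
H_c = (4c/γ) · sinβ cosφ / [1 − cos(β − φ)]
    = (4·22.6/19.0) · sin72.9°·cos26.5° / [1 − cos(46.4°)]
    = 4.758 · 0.9558·0.8949 / [1 − 0.6896]
    = 4.758 · 0.8554 / 0.3104
    = 13.11 m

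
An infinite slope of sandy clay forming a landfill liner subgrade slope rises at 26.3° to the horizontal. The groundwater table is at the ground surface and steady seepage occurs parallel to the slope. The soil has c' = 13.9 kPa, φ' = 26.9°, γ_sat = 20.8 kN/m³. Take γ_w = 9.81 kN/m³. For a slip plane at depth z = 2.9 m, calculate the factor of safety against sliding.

FS = 1.12

With seepage parallel to the slope and the water table at the surface, the effective normal stress on the slip plane uses the buoyant unit weight γ' = γ_sat − γ_w while the driving shear stress uses γ_sat:
FS = [c' + γ' z cos²β tanφ'] / [γ_sat z sinβ cosβ]
γ' = 20.8 − 9.81 = 10.99 kN/m³
Numerator = 13.9 + 10.99·2.9·cos²26.3°·tan26.9° = 13.9 + 10.99·2.9·0.8037·0.5073 = 26.895 kPa
Denominator = 20.8·2.9·sin26.3°·cos26.3° = 20.8·2.9·0.4431·0.8965 = 23.960 kPa
FS = 26.895 / 23.960 = 1.123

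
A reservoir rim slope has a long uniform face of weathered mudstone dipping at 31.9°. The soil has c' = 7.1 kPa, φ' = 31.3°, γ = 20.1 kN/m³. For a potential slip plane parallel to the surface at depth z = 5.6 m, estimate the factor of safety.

FS = 1.12

For an infinite slope with a slip plane parallel to the surface (no pore pressure): FS = [c' + γz cos²β tanφ'] / [γz sinβ cosβ].
γz = 20.1·5.6 = 112.56 kN/m²
Numerator = 7.1 + 112.56·cos²31.9°·tan31.3° = 7.1 + 112.56·0.7208·0.6080 = 56.427 kPa
Denominator = 112.56·sin31.9°·cos31.9° = 112.56·0.5284·0.8490 = 50.498 kPa
FS = 56.427 / 50.498 = 1.117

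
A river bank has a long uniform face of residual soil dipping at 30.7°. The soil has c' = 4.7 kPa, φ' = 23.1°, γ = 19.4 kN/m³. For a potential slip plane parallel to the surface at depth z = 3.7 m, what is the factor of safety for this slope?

For an infinite slope with a slip plane parallel to the surface (no pore pressure): FS = [c' + γz cos²β tanφ'] / [γz sinβ cosβ].
γz = 19.4·3.7 = 71.78 kN/m²
Numerator = 4.7 + 71.78·cos²30.7°·tan23.1° = 4.7 + 71.78·0.7393·0.4265 = 27.336 kPa
Denominator = 71.78·sin30.7°·cos30.7° = 71.78·0.5105·0.8599 = 31.511 kPa
FS = 27.336 / 31.511 = 0.868

FS = 0.87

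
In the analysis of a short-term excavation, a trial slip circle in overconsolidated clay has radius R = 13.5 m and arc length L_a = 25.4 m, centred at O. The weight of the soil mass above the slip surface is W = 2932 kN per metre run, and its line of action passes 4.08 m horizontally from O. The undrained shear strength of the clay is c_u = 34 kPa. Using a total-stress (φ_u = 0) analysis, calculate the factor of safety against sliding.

FS = 0.97

Taking moments about the centre O, the resisting moment is provided by the undrained shear strength acting along the arc:
M_R = c_u·L_a·R = 34·25.40·13.5 = 11658.6 kN·m/m
M_D = W·d = 2932·4.08 = 11962.6 kN·m/m
FS = M_R / M_D = 11658.6 / 11962.6 = 0.975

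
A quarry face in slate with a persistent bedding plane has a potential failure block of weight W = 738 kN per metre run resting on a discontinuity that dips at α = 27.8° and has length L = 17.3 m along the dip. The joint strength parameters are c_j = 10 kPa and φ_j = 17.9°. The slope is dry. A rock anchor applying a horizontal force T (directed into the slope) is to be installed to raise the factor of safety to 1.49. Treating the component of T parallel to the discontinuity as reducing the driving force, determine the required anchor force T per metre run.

T = 88 kN/m

Resolving forces along and normal to the sliding plane, with the horizontal anchor force T adding T·sinα to the effective normal force and T·cosα acting up the plane against the driving force:
FS = [c_jL + (W cosα + T sinα) tanφ_j] / [W sinα − T cosα]
Without the anchor: N' = 652.8 kN/m, driving T_d = 344.2 kN/m, resisting R = 10·17.3 + 652.8·tan17.9° = 383.9 kN/m, FS = 1.12.
Setting FS = 1.49 and solving for T:
1.49·(344.2 − T cos27.8°) = 383.9 + T sin27.8°·tan17.9°
T·(sin27.8°·tan17.9° + 1.49·cos27.8°) = 1.49·344.2 − 383.9
T·(0.4664·0.3230 + 1.49·0.8846) = 512.8 − 383.9 = 129.0
T·1.4687 = 129.0
T = 87.8 kN/m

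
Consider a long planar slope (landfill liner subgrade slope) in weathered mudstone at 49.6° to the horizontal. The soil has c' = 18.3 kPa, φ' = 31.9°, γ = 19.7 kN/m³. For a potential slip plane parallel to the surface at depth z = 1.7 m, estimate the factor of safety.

FS = 1.64

For an infinite slope with a slip plane parallel to the surface (no pore pressure): FS = [c' + γz cos²β tanφ'] / [γz sinβ cosβ].
γz = 19.7·1.7 = 33.49 kN/m²
Numerator = 18.3 + 33.49·cos²49.6°·tan31.9° = 18.3 + 33.49·0.4201·0.6224 = 27.056 kPa
Denominator = 33.49·sin49.6°·cos49.6° = 33.49·0.7615·0.6481 = 16.530 kPa
FS = 27.056 / 16.530 = 1.637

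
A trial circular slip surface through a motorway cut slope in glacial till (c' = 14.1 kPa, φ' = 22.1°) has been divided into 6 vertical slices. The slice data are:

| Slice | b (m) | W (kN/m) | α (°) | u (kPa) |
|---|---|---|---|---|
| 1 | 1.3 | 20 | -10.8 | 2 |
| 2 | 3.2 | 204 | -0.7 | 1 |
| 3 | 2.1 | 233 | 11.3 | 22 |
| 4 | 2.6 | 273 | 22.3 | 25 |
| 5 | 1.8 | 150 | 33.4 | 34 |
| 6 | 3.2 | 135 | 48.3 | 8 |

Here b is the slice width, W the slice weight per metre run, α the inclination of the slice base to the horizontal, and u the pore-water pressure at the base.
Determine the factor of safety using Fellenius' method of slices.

FS = 1.56

Ordinary method of slices: FS = Σ[c'·Δl_i + (W_i cosα_i − u_i·Δl_i)·tanφ'] / Σ W_i sinα_i, with Δl_i = b_i / cosα_i.
Slice 1: Δl = 1.3/cos(-10.8°) = 1.323 m; N'_1 = 20·cos(-10.8°) − 2·1.323 = 17.0; c'Δl = 18.66; W sinα = -3.7
Slice 2: Δl = 3.2/cos(-0.7°) = 3.200 m; N'_2 = 204·cos(-0.7°) − 1·3.200 = 200.8; c'Δl = 45.12; W sinα = -2.5
Slice 3: Δl = 2.1/cos11.3° = 2.142 m; N'_3 = 233·cos11.3° − 22·2.142 = 181.4; c'Δl = 30.20; W sinα = 45.7
Slice 4: Δl = 2.6/cos22.3° = 2.810 m; N'_4 = 273·cos22.3° − 25·2.810 = 182.3; c'Δl = 39.62; W sinα = 103.6
Slice 5: Δl = 1.8/cos33.4° = 2.156 m; N'_5 = 150·cos33.4° − 34·2.156 = 51.9; c'Δl = 30.40; W sinα = 82.6
Slice 6: Δl = 3.2/cos48.3° = 4.810 m; N'_6 = 135·cos48.3° − 8·4.810 = 51.3; c'Δl = 67.83; W sinα = 100.8
Σc'Δl = 231.8 kN/m; ΣN' = 684.7 kN/m; ΣW sinα = 326.4 kN/m
Resisting = 231.8 + 684.7·tan22.1° = 231.8 + 278.0 = 509.9 kN/m
FS = 509.9 / 326.4 = 1.562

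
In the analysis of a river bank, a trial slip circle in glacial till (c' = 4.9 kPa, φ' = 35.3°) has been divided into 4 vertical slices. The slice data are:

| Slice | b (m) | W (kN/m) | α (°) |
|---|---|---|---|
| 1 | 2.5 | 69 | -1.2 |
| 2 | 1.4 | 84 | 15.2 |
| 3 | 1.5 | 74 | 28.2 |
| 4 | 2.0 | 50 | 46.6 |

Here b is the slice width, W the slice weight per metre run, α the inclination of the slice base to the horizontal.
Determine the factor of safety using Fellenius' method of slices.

FS = 2.38

Ordinary method of slices: FS = Σ[c'·Δl_i + (W_i cosα_i)·tanφ'] / Σ W_i sinα_i, with Δl_i = b_i / cosα_i.
Slice 1: Δl = 2.5/cos(-1.2°) = 2.501 m; N'_1 = 69·cos(-1.2°) = 69.0; c'Δl = 12.25; W sinα = -1.4
Slice 2: Δl = 1.4/cos15.2° = 1.451 m; N'_2 = 84·cos15.2° = 81.1; c'Δl = 7.11; W sinα = 22.0
Slice 3: Δl = 1.5/cos28.2° = 1.702 m; N'_3 = 74·cos28.2° = 65.2; c'Δl = 8.34; W sinα = 35.0
Slice 4: Δl = 2.0/cos46.6° = 2.911 m; N'_4 = 50·cos46.6° = 34.4; c'Δl = 14.26; W sinα = 36.3
Σc'Δl = 42.0 kN/m; ΣN' = 249.6 kN/m; ΣW sinα = 91.9 kN/m
Resisting = 42.0 + 249.6·tan35.3° = 42.0 + 176.7 = 218.7 kN/m
FS = 218.7 / 91.9 = 2.380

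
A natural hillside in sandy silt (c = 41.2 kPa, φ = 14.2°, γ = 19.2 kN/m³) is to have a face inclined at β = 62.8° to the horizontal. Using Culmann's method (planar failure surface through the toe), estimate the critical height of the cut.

Culmann's analysis gives the critical failure plane at α_cr = (β + φ)/2 = (62.8 + 14.2)/2 = 38.5°, and the critical height
H_c = (4c/γ) · sinβ cosφ / [1 − cos(β − φ)]
    = (4·41.2/19.2) · sin62.8°·cos14.2° / [1 − cos(48.6°)]
    = 8.583 · 0.8894·0.9694 / [1 − 0.6613]
    = 8.583 · 0.8622 / 0.3387
    = 21.85 m

H_c = 21.85 m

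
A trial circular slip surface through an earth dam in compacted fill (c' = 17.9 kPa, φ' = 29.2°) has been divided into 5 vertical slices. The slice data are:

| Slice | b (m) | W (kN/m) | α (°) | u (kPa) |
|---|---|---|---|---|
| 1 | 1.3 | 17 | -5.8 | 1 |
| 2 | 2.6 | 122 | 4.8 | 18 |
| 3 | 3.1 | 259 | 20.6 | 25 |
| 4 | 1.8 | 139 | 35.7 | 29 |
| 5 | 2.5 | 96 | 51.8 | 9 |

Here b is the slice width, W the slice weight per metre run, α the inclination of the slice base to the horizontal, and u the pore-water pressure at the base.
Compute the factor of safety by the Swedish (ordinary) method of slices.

Ordinary method of slices: FS = Σ[c'·Δl_i + (W_i cosα_i − u_i·Δl_i)·tanφ'] / Σ W_i sinα_i, with Δl_i = b_i / cosα_i.
Slice 1: Δl = 1.3/cos(-5.8°) = 1.307 m; N'_1 = 17·cos(-5.8°) − 1·1.307 = 15.6; c'Δl = 23.39; W sinα = -1.7
Slice 2: Δl = 2.6/cos4.8° = 2.609 m; N'_2 = 122·cos4.8° − 18·2.609 = 74.6; c'Δl = 46.70; W sinα = 10.2
Slice 3: Δl = 3.1/cos20.6° = 3.312 m; N'_3 = 259·cos20.6° − 25·3.312 = 159.6; c'Δl = 59.28; W sinα = 91.1
Slice 4: Δl = 1.8/cos35.7° = 2.217 m; N'_4 = 139·cos35.7° − 29·2.217 = 48.6; c'Δl = 39.68; W sinα = 81.1
Slice 5: Δl = 2.5/cos51.8° = 4.043 m; N'_5 = 96·cos51.8° − 9·4.043 = 23.0; c'Δl = 72.36; W sinα = 75.4
Σc'Δl = 241.4 kN/m; ΣN' = 321.4 kN/m; ΣW sinα = 256.2 kN/m
Resisting = 241.4 + 321.4·tan29.2° = 241.4 + 179.6 = 421.1 kN/m
FS = 421.1 / 256.2 = 1.644

FS = 1.64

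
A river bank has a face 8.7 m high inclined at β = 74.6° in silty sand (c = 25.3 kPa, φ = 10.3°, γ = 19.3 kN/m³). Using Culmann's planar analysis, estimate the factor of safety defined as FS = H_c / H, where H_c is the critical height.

FS = 1.01

H_c = (4c/γ) · sinβ cosφ / [1 − cos(β − φ)]
    = (4·25.3/19.3) · sin74.6°·cos10.3° / [1 − cos64.3°]
    = 5.244 · 0.9486 / 0.5663 = 8.78 m
FS = H_c / H = 8.78 / 8.7 = 1.009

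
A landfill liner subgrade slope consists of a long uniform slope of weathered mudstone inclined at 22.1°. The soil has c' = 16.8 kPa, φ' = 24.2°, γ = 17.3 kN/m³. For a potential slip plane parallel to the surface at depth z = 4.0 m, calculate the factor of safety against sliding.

FS = 1.80

For an infinite slope with a slip plane parallel to the surface (no pore pressure): FS = [c' + γz cos²β tanφ'] / [γz sinβ cosβ].
γz = 17.3·4.0 = 69.20 kN/m²
Numerator = 16.8 + 69.20·cos²22.1°·tan24.2° = 16.8 + 69.20·0.8585·0.4494 = 43.498 kPa
Denominator = 69.20·sin22.1°·cos22.1° = 69.20·0.3762·0.9265 = 24.122 kPa
FS = 43.498 / 24.122 = 1.803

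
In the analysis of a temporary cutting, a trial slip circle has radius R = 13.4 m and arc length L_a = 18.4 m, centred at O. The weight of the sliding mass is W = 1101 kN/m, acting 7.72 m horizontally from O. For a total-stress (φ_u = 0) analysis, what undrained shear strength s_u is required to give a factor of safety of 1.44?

s_u = 49.6 kPa

FS = s_u·L_a·R / (W·d), so s_u = FS·W·d / (L_a·R).
s_u = 1.44·1101·7.72 / (18.40·13.4) = 12239.6 / 246.56 = 49.64 kPa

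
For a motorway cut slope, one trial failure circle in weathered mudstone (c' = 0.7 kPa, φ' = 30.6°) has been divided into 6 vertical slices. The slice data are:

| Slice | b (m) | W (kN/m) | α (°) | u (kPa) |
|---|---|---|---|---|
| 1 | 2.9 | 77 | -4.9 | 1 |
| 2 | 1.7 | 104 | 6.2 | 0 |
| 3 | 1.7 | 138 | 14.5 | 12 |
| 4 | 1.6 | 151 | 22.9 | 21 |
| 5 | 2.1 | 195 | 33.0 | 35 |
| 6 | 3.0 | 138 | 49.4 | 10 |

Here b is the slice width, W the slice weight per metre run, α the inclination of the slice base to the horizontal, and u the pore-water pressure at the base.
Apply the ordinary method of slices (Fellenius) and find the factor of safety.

FS = 1.01

Ordinary method of slices: FS = Σ[c'·Δl_i + (W_i cosα_i − u_i·Δl_i)·tanφ'] / Σ W_i sinα_i, with Δl_i = b_i / cosα_i.
Slice 1: Δl = 2.9/cos(-4.9°) = 2.911 m; N'_1 = 77·cos(-4.9°) − 1·2.911 = 73.8; c'Δl = 2.04; W sinα = -6.6
Slice 2: Δl = 1.7/cos6.2° = 1.710 m; N'_2 = 104·cos6.2° − 0·1.710 = 103.4; c'Δl = 1.20; W sinα = 11.2
Slice 3: Δl = 1.7/cos14.5° = 1.756 m; N'_3 = 138·cos14.5° − 12·1.756 = 112.5; c'Δl = 1.23; W sinα = 34.6
Slice 4: Δl = 1.6/cos22.9° = 1.737 m; N'_4 = 151·cos22.9° − 21·1.737 = 102.6; c'Δl = 1.22; W sinα = 58.8
Slice 5: Δl = 2.1/cos33.0° = 2.504 m; N'_5 = 195·cos33.0° − 35·2.504 = 75.9; c'Δl = 1.75; W sinα = 106.2
Slice 6: Δl = 3.0/cos49.4° = 4.610 m; N'_6 = 138·cos49.4° − 10·4.610 = 43.7; c'Δl = 3.23; W sinα = 104.8
Σc'Δl = 10.7 kN/m; ΣN' = 512.0 kN/m; ΣW sinα = 308.9 kN/m
Resisting = 10.7 + 512.0·tan30.6° = 10.7 + 302.8 = 313.4 kN/m
FS = 313.4 / 308.9 = 1.015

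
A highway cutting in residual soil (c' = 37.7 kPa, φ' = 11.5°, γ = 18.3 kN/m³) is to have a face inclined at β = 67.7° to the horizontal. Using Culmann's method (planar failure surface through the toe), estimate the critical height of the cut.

H_c = 16.84 m

Culmann's analysis gives the critical failure plane at α_cr = (β + φ')/2 = (67.7 + 11.5)/2 = 39.6°, and the critical height
H_c = (4c'/γ) · sinβ cosφ' / [1 − cos(β − φ')]
    = (4·37.7/18.3) · sin67.7°·cos11.5° / [1 − cos(56.2°)]
    = 8.240 · 0.9252·0.9799 / [1 − 0.5563]
    = 8.240 · 0.9066 / 0.4437
    = 16.84 m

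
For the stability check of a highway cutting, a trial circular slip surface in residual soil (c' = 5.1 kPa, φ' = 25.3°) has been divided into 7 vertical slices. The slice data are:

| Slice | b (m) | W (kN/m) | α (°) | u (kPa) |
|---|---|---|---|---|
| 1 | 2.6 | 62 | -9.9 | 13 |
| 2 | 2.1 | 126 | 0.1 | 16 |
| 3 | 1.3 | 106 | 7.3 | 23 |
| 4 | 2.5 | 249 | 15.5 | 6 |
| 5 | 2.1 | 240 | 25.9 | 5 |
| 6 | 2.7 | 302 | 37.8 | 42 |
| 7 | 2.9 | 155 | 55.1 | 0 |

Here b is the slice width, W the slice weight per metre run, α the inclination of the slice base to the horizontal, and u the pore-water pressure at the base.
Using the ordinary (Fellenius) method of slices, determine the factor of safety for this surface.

Ordinary method of slices: FS = Σ[c'·Δl_i + (W_i cosα_i − u_i·Δl_i)·tanφ'] / Σ W_i sinα_i, with Δl_i = b_i / cosα_i.
Slice 1: Δl = 2.6/cos(-9.9°) = 2.639 m; N'_1 = 62·cos(-9.9°) − 13·2.639 = 26.8; c'Δl = 13.46; W sinα = -10.7
Slice 2: Δl = 2.1/cos0.1° = 2.100 m; N'_2 = 126·cos0.1° − 16·2.100 = 92.4; c'Δl = 10.71; W sinα = 0.2
Slice 3: Δl = 1.3/cos7.3° = 1.311 m; N'_3 = 106·cos7.3° − 23·1.311 = 75.0; c'Δl = 6.68; W sinα = 13.5
Slice 4: Δl = 2.5/cos15.5° = 2.594 m; N'_4 = 249·cos15.5° − 6·2.594 = 224.4; c'Δl = 13.23; W sinα = 66.5
Slice 5: Δl = 2.1/cos25.9° = 2.334 m; N'_5 = 240·cos25.9° − 5·2.334 = 204.2; c'Δl = 11.91; W sinα = 104.8
Slice 6: Δl = 2.7/cos37.8° = 3.417 m; N'_6 = 302·cos37.8° − 42·3.417 = 95.1; c'Δl = 17.43; W sinα = 185.1
Slice 7: Δl = 2.9/cos55.1° = 5.069 m; N'_7 = 155·cos55.1° − 0·5.069 = 88.7; c'Δl = 25.85; W sinα = 127.1
Σc'Δl = 99.3 kN/m; ΣN' = 806.6 kN/m; ΣW sinα = 486.6 kN/m
Resisting = 99.3 + 806.6·tan25.3° = 99.3 + 381.3 = 480.5 kN/m
FS = 480.5 / 486.6 = 0.987

FS = 0.99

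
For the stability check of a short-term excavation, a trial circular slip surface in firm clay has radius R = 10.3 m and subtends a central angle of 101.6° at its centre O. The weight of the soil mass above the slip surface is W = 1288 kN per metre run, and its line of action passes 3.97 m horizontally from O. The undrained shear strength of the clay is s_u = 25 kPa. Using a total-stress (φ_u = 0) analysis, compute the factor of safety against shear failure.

FS = 0.92

Taking moments about the centre O, the resisting moment is provided by the undrained shear strength acting along the arc:
Arc length L_a = R·θ = 10.3·(101.6°·π/180) = 10.3·1.7733 = 18.26 m
M_R = s_u·L_a·R = 25·18.26·10.3 = 4703.1 kN·m/m
M_D = W·d = 1288·3.97 = 5113.4 kN·m/m
FS = M_R / M_D = 4703.1 / 5113.4 = 0.920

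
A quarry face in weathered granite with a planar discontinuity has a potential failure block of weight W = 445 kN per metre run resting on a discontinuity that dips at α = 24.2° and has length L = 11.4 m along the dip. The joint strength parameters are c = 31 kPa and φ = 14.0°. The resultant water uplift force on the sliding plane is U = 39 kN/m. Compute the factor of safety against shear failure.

Resolving the block weight along and normal to the plane and applying the Mohr–Coulomb strength on the joint:
N' = W cosα − U = 445·cos24.2° − 39 = 366.9 kN/m
Driving force T = W sinα = 445·sin24.2° = 182.4 kN/m
Resisting force R = c·L + N'·tanφ = 31·11.4 + 366.9·tan14.0° = 353.4 + 91.5 = 444.9 kN/m
FS = R / T = 444.9 / 182.4 = 2.439

FS = 2.44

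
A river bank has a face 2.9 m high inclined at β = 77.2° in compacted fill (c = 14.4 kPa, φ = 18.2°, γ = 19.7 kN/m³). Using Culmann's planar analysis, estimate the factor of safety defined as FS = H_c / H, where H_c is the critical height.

H_c = (4c/γ) · sinβ cosφ / [1 − cos(β − φ)]
    = (4·14.4/19.7) · sin77.2°·cos18.2° / [1 − cos59.0°]
    = 2.924 · 0.9264 / 0.4850 = 5.59 m
FS = H_c / H = 5.59 / 2.9 = 1.926

FS = 1.93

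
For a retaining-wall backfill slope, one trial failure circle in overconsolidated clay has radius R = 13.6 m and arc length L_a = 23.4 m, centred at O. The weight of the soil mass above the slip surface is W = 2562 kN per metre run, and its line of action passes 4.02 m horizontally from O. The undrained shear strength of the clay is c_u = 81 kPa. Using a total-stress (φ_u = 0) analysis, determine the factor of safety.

FS = 2.50

Taking moments about the centre O, the resisting moment is provided by the undrained shear strength acting along the arc:
M_R = c_u·L_a·R = 81·23.40·13.6 = 25777.4 kN·m/m
M_D = W·d = 2562·4.02 = 10299.2 kN·m/m
FS = M_R / M_D = 25777.4 / 10299.2 = 2.503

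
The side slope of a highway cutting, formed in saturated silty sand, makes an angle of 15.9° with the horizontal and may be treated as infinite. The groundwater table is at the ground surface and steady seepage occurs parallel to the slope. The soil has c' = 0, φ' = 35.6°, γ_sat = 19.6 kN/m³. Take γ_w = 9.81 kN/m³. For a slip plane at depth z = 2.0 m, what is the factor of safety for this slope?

FS = 1.26

With seepage parallel to the slope and the water table at the surface, the effective normal stress on the slip plane uses the buoyant unit weight γ' = γ_sat − γ_w while the driving shear stress uses γ_sat:
FS = [c' + γ' z cos²β tanφ'] / [γ_sat z sinβ cosβ]
(For c' = 0 this reduces to FS = (γ'/γ_sat)·tanφ'/tanβ.)
γ' = 19.6 − 9.81 = 9.79 kN/m³
Numerator = 0.0 + 9.79·2.0·cos²15.9°·tan35.6° = 0.0 + 9.79·2.0·0.9249·0.7159 = 12.966 kPa
Denominator = 19.6·2.0·sin15.9°·cos15.9° = 19.6·2.0·0.2740·0.9617 = 10.328 kPa
FS = 12.966 / 10.328 = 1.255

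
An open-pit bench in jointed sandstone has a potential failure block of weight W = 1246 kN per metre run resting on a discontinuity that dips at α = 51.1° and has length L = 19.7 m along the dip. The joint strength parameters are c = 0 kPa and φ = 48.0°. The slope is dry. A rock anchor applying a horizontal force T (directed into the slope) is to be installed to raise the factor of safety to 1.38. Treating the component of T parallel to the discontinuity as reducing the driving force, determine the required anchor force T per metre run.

T = 271 kN/m

Resolving forces along and normal to the sliding plane, with the horizontal anchor force T adding T·sinα to the effective normal force and T·cosα acting up the plane against the driving force:
FS = [cL + (W cosα + T sinα) tanφ] / [W sinα − T cosα]
Without the anchor: N' = 782.4 kN/m, driving T_d = 969.7 kN/m, resisting R = 0·19.7 + 782.4·tan48.0° = 869.0 kN/m, FS = 0.90.
Setting FS = 1.38 and solving for T:
1.38·(969.7 − T cos51.1°) = 869.0 + T sin51.1°·tan48.0°
T·(sin51.1°·tan48.0° + 1.38·cos51.1°) = 1.38·969.7 − 869.0
T·(0.7782·1.1106 + 1.38·0.6280) = 1338.2 − 869.0 = 469.2
T·1.7309 = 469.2
T = 271.1 kN/m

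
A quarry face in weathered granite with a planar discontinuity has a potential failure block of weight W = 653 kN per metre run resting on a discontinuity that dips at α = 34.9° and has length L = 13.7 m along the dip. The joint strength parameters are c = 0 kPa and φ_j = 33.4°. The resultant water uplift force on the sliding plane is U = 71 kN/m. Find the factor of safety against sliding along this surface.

FS = 0.82

Resolving the block weight along and normal to the plane and applying the Mohr–Coulomb strength on the joint:
N' = W cosα − U = 653·cos34.9° − 71 = 464.6 kN/m
Driving force T = W sinα = 653·sin34.9° = 373.6 kN/m
Resisting force R = c·L + N'·tanφ_j = 0·13.7 + 464.6·tan33.4° = 0.0 + 306.3 = 306.3 kN/m
FS = R / T = 306.3 / 373.6 = 0.820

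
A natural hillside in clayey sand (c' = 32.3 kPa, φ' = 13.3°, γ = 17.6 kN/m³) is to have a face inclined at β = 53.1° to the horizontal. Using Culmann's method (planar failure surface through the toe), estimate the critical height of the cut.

H_c = 24.65 m

Culmann's analysis gives the critical failure plane at α_cr = (β + φ')/2 = (53.1 + 13.3)/2 = 33.2°, and the critical height
H_c = (4c'/γ) · sinβ cosφ' / [1 − cos(β − φ')]
    = (4·32.3/17.6) · sin53.1°·cos13.3° / [1 − cos(39.8°)]
    = 7.341 · 0.7997·0.9732 / [1 − 0.7683]
    = 7.341 · 0.7782 / 0.2317
    = 24.65 m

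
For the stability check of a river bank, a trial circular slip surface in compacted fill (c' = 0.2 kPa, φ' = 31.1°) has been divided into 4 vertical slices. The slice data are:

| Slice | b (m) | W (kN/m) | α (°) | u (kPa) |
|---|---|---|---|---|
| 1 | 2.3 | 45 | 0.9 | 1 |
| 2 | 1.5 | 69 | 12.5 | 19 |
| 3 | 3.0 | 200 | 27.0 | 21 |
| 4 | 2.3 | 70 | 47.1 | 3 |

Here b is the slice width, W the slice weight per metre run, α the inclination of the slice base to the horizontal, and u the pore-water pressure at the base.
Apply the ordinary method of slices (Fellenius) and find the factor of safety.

FS = 0.88

Ordinary method of slices: FS = Σ[c'·Δl_i + (W_i cosα_i − u_i·Δl_i)·tanφ'] / Σ W_i sinα_i, with Δl_i = b_i / cosα_i.
Slice 1: Δl = 2.3/cos0.9° = 2.300 m; N'_1 = 45·cos0.9° − 1·2.300 = 42.7; c'Δl = 0.46; W sinα = 0.7
Slice 2: Δl = 1.5/cos12.5° = 1.536 m; N'_2 = 69·cos12.5° − 19·1.536 = 38.2; c'Δl = 0.31; W sinα = 14.9
Slice 3: Δl = 3.0/cos27.0° = 3.367 m; N'_3 = 200·cos27.0° − 21·3.367 = 107.5; c'Δl = 0.67; W sinα = 90.8
Slice 4: Δl = 2.3/cos47.1° = 3.379 m; N'_4 = 70·cos47.1° − 3·3.379 = 37.5; c'Δl = 0.68; W sinα = 51.3
Σc'Δl = 2.1 kN/m; ΣN' = 225.9 kN/m; ΣW sinα = 157.7 kN/m
Resisting = 2.1 + 225.9·tan31.1° = 2.1 + 136.3 = 138.4 kN/m
FS = 138.4 / 157.7 = 0.877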